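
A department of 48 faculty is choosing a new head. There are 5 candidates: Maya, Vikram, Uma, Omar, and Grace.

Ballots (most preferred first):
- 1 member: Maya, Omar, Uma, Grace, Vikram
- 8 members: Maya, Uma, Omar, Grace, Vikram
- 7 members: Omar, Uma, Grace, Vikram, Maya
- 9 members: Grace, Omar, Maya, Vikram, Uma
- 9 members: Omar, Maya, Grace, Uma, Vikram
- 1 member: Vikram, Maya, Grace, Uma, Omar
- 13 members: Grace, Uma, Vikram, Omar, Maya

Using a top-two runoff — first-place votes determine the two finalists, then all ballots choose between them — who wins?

Round 1 first-place votes: Maya 9, Vikram 1, Uma 0, Omar 16, Grace 22. Grace and Omar advance.
Runoff: Grace is ranked above Omar on 23 ballots, Omar above Grace on 25.

Omar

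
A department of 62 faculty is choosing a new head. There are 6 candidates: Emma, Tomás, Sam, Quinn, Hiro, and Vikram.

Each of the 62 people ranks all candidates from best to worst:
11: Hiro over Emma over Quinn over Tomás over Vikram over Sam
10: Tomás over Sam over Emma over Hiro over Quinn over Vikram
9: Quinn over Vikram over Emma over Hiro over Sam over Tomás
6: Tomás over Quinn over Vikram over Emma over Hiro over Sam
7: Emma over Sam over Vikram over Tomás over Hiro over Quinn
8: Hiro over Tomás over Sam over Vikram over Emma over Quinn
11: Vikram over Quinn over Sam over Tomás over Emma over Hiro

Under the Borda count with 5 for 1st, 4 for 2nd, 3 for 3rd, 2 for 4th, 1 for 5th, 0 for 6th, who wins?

Emma: 11×4 + 10×3 + 9×3 + 6×2 + 7×5 + 8×1 + 11×1 = 167
Tomás: 11×2 + 10×5 + 9×0 + 6×5 + 7×2 + 8×4 + 11×2 = 170
Sam: 11×0 + 10×4 + 9×1 + 6×0 + 7×4 + 8×3 + 11×3 = 134
Quinn: 11×3 + 10×1 + 9×5 + 6×4 + 7×0 + 8×0 + 11×4 = 156
Hiro: 11×5 + 10×2 + 9×2 + 6×1 + 7×1 + 8×5 + 11×0 = 146
Vikram: 11×1 + 10×0 + 9×4 + 6×3 + 7×3 + 8×2 + 11×5 = 157

Tomás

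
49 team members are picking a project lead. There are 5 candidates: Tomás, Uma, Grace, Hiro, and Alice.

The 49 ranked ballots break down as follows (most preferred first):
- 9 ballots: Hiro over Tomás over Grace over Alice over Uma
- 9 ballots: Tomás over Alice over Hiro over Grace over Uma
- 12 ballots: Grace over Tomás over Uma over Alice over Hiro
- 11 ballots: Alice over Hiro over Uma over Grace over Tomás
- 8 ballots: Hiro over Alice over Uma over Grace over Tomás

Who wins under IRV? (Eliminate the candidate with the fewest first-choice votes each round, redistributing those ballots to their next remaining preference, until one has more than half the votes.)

Alice

Round 1: Tomás 9, Uma 0, Grace 12, Hiro 17, Alice 11. Uma eliminated.
Round 2: Tomás 9, Grace 12, Hiro 17, Alice 11. Tomás eliminated.
Round 3: Grace 12, Hiro 17, Alice 20. Grace eliminated.
Round 4: Hiro 17, Alice 32. Alice has a majority (≥25).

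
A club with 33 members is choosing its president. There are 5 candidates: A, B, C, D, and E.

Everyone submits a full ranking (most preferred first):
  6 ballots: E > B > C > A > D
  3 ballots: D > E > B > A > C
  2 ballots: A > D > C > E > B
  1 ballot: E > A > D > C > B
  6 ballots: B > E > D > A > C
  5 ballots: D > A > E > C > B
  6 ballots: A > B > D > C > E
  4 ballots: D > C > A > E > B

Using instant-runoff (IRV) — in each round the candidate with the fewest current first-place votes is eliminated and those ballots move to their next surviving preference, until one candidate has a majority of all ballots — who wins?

Round 1: A 8, B 6, C 0, D 12, E 7. C eliminated.
Round 2: A 8, B 6, D 12, E 7. B eliminated.
Round 3: A 8, D 12, E 13. A eliminated.
Round 4: D 20, E 13. D has a majority (≥17).

D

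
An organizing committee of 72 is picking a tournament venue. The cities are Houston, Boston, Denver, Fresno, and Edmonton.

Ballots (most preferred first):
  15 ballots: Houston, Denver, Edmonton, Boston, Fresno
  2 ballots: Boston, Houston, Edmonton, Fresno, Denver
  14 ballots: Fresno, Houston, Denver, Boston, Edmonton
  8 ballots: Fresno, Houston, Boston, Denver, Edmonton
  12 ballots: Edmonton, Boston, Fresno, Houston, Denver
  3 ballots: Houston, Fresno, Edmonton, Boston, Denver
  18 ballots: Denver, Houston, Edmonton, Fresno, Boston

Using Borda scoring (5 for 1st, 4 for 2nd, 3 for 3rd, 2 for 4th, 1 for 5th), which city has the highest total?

Houston

Houston: 15×5 + 2×4 + 14×4 + 8×4 + 12×2 + 3×5 + 18×4 = 282
Boston: 15×2 + 2×5 + 14×2 + 8×3 + 12×4 + 3×2 + 18×1 = 164
Denver: 15×4 + 2×1 + 14×3 + 8×2 + 12×1 + 3×1 + 18×5 = 225
Fresno: 15×1 + 2×2 + 14×5 + 8×5 + 12×3 + 3×4 + 18×2 = 213
Edmonton: 15×3 + 2×3 + 14×1 + 8×1 + 12×5 + 3×3 + 18×3 = 196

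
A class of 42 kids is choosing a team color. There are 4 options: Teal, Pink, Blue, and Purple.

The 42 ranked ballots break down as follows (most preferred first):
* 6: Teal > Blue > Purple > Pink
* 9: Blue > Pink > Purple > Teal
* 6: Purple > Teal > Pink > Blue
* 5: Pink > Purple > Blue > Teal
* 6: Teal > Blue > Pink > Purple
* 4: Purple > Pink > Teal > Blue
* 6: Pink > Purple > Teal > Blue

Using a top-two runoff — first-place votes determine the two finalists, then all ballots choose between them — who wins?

Round 1 first-place votes: Teal 12, Pink 11, Blue 9, Purple 10. Teal and Pink advance.
Runoff: Teal is ranked above Pink on 18 ballots, Pink above Teal on 24.

Pink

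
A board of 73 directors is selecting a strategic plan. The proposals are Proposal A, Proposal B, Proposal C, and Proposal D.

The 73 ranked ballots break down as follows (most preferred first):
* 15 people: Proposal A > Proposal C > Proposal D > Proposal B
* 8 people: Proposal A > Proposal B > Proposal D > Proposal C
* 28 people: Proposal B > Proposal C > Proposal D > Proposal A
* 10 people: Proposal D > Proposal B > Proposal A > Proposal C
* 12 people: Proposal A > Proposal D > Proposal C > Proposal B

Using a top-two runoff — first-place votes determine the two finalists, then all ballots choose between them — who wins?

Round 1 first-place votes: Proposal A 35, Proposal B 28, Proposal C 0, Proposal D 10. Proposal A and Proposal B advance.
Runoff: Proposal A is ranked above Proposal B on 35 ballots, Proposal B above Proposal A on 38.

Proposal B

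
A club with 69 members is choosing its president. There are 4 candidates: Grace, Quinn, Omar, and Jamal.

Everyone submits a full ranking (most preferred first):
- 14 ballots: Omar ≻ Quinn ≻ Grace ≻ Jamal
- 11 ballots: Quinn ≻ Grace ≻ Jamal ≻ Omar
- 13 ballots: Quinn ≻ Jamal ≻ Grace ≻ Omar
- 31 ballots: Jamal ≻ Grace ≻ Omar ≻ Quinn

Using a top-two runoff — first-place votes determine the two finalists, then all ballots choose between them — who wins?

Round 1 first-place votes: Grace 0, Quinn 24, Omar 14, Jamal 31. Jamal and Quinn advance.
Runoff: Jamal is ranked above Quinn on 31 ballots, Quinn above Jamal on 38.

Quinn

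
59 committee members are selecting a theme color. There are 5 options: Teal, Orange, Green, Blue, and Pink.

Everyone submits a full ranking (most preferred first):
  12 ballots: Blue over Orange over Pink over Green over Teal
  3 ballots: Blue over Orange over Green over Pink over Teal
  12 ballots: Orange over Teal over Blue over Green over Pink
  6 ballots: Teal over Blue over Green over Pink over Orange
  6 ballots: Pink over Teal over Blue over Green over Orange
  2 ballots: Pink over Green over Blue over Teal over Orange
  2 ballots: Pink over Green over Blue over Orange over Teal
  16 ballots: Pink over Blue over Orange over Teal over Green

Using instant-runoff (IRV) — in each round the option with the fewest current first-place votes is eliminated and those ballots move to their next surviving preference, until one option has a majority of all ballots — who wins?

Blue

Round 1: Teal 6, Orange 12, Green 0, Blue 15, Pink 26. Green eliminated.
Round 2: Teal 6, Orange 12, Blue 15, Pink 26. Teal eliminated.
Round 3: Orange 12, Blue 21, Pink 26. Orange eliminated.
Round 4: Blue 33, Pink 26. Blue has a majority (≥30).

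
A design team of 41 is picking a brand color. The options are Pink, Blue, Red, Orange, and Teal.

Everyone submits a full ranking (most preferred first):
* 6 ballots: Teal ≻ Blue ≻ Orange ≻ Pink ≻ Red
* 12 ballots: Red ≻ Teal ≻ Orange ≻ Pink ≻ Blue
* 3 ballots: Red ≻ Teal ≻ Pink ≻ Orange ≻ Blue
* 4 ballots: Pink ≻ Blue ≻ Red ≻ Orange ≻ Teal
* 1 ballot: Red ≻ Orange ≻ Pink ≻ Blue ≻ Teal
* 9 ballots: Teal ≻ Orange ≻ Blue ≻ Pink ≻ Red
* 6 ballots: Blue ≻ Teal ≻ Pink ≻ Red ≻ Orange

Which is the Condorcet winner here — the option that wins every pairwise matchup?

Teal vs Pink: 36–5
Teal vs Blue: 30–11
Teal vs Red: 21–20
Teal vs Orange: 36–5
Teal beats every other option.

Teal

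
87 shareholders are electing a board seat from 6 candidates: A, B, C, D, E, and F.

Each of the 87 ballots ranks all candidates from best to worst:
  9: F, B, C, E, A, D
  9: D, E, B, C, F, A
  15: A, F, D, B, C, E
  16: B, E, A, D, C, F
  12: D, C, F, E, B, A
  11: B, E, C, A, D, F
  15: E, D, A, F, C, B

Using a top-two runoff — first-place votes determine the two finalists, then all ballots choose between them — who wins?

Round 1 first-place votes: A 15, B 27, C 0, D 21, E 15, F 9. B and D advance.
Runoff: B is ranked above D on 36 ballots, D above B on 51.

D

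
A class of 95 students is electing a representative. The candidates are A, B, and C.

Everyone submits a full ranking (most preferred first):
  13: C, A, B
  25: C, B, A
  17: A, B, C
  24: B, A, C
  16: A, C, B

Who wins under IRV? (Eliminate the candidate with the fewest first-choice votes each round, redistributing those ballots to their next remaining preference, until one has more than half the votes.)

A

Round 1: A 33, B 24, C 38. B eliminated.
Round 2: A 57, C 38. A has a majority (≥48).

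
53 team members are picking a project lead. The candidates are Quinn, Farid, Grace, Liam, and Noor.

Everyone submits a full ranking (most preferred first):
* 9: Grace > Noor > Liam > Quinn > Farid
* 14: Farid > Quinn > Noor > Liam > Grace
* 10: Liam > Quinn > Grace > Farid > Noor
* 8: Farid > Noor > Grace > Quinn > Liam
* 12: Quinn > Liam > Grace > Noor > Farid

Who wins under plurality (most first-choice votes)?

Farid

First-place votes: Quinn 12, Farid 22, Grace 9, Liam 10, Noor 0.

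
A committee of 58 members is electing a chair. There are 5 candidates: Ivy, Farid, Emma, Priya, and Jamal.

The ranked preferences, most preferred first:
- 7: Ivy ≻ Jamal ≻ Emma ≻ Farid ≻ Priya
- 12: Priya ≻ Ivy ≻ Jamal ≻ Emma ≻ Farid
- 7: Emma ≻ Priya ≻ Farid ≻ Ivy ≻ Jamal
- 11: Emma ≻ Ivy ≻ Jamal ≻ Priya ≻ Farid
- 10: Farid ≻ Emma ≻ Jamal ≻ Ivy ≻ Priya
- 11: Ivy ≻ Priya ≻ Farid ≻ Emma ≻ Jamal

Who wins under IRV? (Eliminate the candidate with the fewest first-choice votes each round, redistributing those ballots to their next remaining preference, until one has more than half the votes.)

Round 1: Ivy 18, Farid 10, Emma 18, Priya 12, Jamal 0. Jamal eliminated.
Round 2: Ivy 18, Farid 10, Emma 18, Priya 12. Farid eliminated.
Round 3: Ivy 18, Emma 28, Priya 12. Priya eliminated.
Round 4: Ivy 30, Emma 28. Ivy has a majority (≥30).

Ivy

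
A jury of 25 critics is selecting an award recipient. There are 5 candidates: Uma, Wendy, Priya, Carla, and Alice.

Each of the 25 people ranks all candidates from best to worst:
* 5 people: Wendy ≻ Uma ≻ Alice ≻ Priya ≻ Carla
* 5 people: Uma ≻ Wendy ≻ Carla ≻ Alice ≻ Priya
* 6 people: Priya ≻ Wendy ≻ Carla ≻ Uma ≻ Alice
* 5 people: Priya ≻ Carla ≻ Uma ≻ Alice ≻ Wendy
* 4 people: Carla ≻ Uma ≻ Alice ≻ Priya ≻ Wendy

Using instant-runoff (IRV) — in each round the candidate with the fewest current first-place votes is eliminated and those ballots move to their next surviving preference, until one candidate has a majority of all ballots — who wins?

Uma

Round 1: Uma 5, Wendy 5, Priya 11, Carla 4, Alice 0. Alice eliminated.
Round 2: Uma 5, Wendy 5, Priya 11, Carla 4. Carla eliminated.
Round 3: Uma 9, Wendy 5, Priya 11. Wendy eliminated.
Round 4: Uma 14, Priya 11. Uma has a majority (≥13).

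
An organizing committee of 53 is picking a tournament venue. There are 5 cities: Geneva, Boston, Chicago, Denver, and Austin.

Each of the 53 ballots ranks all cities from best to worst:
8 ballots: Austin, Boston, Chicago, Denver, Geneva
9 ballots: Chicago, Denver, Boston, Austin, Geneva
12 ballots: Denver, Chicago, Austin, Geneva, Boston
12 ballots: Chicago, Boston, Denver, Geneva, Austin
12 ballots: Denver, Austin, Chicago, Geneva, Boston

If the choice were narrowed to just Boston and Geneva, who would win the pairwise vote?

Boston

Boston is ranked above Geneva on 29 ballots; Geneva above Boston on 24.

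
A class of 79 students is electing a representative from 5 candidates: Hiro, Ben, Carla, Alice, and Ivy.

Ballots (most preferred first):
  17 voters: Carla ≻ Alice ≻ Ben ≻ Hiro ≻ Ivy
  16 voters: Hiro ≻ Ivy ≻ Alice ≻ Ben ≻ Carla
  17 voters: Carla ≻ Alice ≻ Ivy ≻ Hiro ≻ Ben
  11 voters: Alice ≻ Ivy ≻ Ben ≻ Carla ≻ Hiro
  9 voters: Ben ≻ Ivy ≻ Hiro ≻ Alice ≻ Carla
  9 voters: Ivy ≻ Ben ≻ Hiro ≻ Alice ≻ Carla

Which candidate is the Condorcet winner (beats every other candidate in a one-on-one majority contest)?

Alice

Alice vs Hiro: 45–34
Alice vs Ben: 61–18
Alice vs Carla: 45–34
Alice vs Ivy: 45–34
Alice beats every other candidate.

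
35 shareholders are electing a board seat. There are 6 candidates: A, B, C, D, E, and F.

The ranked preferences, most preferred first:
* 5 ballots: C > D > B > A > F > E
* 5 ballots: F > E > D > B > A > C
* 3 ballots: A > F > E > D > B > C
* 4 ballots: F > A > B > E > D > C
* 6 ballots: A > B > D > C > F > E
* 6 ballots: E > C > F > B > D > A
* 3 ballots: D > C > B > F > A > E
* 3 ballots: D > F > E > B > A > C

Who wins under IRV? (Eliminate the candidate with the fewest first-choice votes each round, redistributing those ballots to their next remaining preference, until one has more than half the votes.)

Round 1: A 9, B 0, C 5, D 6, E 6, F 9. B eliminated.
Round 2: A 9, C 5, D 6, E 6, F 9. C eliminated.
Round 3: A 9, D 11, E 6, F 9. E eliminated.
Round 4: A 9, D 11, F 15. A eliminated.
Round 5: D 17, F 18. F has a majority (≥18).

F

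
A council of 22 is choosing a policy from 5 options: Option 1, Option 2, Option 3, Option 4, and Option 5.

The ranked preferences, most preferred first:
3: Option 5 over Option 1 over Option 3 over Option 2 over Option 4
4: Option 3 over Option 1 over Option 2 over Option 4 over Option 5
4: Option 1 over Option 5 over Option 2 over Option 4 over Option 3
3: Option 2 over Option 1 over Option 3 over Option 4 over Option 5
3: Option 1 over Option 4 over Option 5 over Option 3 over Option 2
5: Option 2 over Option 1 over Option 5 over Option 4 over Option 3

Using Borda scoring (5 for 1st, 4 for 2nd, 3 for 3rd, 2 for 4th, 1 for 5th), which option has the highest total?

Option 1

Option 1: 3×4 + 4×4 + 4×5 + 3×4 + 3×5 + 5×4 = 95
Option 2: 3×2 + 4×3 + 4×3 + 3×5 + 3×1 + 5×5 = 73
Option 3: 3×3 + 4×5 + 4×1 + 3×3 + 3×2 + 5×1 = 53
Option 4: 3×1 + 4×2 + 4×2 + 3×2 + 3×4 + 5×2 = 47
Option 5: 3×5 + 4×1 + 4×4 + 3×1 + 3×3 + 5×3 = 62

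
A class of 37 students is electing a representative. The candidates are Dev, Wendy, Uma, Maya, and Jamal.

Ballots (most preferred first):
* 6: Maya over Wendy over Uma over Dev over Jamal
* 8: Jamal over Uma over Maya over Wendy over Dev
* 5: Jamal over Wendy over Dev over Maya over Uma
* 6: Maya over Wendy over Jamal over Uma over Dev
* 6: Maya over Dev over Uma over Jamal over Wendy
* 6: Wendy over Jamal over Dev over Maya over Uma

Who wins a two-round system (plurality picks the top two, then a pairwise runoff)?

Round 1 first-place votes: Dev 0, Wendy 6, Uma 0, Maya 18, Jamal 13. Maya and Jamal advance.
Runoff: Maya is ranked above Jamal on 18 ballots, Jamal above Maya on 19.

Jamal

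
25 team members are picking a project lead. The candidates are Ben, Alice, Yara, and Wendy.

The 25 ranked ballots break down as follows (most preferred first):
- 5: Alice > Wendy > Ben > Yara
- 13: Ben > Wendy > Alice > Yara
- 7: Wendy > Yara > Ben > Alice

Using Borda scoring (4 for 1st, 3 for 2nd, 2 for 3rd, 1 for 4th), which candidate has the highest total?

Ben: 5×2 + 13×4 + 7×2 = 76
Alice: 5×4 + 13×2 + 7×1 = 53
Yara: 5×1 + 13×1 + 7×3 = 39
Wendy: 5×3 + 13×3 + 7×4 = 82

Wendy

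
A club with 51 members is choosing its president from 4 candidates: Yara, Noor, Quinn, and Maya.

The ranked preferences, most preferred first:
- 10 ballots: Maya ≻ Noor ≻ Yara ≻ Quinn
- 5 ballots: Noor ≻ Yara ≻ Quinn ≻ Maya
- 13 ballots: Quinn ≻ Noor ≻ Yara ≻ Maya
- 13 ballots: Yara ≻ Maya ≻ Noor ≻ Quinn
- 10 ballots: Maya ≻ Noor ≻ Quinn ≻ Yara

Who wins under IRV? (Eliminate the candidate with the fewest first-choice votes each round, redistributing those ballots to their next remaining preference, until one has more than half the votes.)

Yara

Round 1: Yara 13, Noor 5, Quinn 13, Maya 20. Noor eliminated.
Round 2: Yara 18, Quinn 13, Maya 20. Quinn eliminated.
Round 3: Yara 31, Maya 20. Yara has a majority (≥26).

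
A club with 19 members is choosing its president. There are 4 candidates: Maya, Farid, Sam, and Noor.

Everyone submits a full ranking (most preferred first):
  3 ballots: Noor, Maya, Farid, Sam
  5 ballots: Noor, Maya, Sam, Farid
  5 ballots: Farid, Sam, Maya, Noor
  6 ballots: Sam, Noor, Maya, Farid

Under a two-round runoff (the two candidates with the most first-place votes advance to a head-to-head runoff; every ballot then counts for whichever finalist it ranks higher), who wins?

Sam

Round 1 first-place votes: Maya 0, Farid 5, Sam 6, Noor 8. Noor and Sam advance.
Runoff: Noor is ranked above Sam on 8 ballots, Sam above Noor on 11.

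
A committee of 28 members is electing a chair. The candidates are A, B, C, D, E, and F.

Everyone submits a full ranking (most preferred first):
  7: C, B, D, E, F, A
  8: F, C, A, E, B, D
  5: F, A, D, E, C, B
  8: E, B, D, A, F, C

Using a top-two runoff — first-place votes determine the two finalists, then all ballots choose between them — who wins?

E

Round 1 first-place votes: A 0, B 0, C 7, D 0, E 8, F 13. F and E advance.
Runoff: F is ranked above E on 13 ballots, E above F on 15.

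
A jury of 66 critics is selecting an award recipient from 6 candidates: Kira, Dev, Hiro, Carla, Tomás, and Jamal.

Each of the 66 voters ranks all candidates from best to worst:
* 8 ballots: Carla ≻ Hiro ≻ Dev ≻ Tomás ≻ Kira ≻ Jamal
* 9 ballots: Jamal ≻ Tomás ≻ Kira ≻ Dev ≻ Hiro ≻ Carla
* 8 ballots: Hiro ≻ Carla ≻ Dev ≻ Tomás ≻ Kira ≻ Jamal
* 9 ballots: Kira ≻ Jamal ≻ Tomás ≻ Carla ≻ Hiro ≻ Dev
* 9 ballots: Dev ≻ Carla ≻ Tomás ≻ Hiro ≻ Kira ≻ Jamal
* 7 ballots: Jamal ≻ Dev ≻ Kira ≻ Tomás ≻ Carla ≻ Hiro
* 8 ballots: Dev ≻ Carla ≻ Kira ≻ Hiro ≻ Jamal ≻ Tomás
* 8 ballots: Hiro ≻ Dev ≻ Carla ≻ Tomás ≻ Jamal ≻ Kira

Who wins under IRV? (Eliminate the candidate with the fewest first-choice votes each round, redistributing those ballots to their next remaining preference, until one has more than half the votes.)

Round 1: Kira 9, Dev 17, Hiro 16, Carla 8, Tomás 0, Jamal 16. Tomás eliminated.
Round 2: Kira 9, Dev 17, Hiro 16, Carla 8, Jamal 16. Carla eliminated.
Round 3: Kira 9, Dev 17, Hiro 24, Jamal 16. Kira eliminated.
Round 4: Dev 17, Hiro 24, Jamal 25. Dev eliminated.
Round 5: Hiro 41, Jamal 25. Hiro has a majority (≥34).

Hiro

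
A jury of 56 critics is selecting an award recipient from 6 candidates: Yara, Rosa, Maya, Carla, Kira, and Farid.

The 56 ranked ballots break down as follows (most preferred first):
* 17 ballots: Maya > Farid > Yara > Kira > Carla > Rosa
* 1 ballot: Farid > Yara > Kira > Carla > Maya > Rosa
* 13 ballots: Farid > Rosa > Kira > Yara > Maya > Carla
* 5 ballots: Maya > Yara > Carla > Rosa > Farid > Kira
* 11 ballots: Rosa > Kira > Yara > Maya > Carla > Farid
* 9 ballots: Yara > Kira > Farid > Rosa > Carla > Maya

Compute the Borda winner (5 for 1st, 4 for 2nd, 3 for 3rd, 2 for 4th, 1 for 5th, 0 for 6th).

Yara

Yara: 17×3 + 1×4 + 13×2 + 5×4 + 11×3 + 9×5 = 179
Rosa: 17×0 + 1×0 + 13×4 + 5×2 + 11×5 + 9×2 = 135
Maya: 17×5 + 1×1 + 13×1 + 5×5 + 11×2 + 9×0 = 146
Carla: 17×1 + 1×2 + 13×0 + 5×3 + 11×1 + 9×1 = 54
Kira: 17×2 + 1×3 + 13×3 + 5×0 + 11×4 + 9×4 = 156
Farid: 17×4 + 1×5 + 13×5 + 5×1 + 11×0 + 9×3 = 170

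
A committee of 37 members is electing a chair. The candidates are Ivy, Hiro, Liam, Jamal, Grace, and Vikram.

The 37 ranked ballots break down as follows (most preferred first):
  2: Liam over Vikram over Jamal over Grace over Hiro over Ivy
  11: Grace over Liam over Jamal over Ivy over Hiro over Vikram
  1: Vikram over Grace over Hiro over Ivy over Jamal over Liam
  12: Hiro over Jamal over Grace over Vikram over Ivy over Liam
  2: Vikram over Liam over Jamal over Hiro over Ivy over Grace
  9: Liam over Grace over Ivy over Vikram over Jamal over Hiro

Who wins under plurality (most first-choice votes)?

First-place votes: Ivy 0, Hiro 12, Liam 11, Jamal 0, Grace 11, Vikram 3.

Hiro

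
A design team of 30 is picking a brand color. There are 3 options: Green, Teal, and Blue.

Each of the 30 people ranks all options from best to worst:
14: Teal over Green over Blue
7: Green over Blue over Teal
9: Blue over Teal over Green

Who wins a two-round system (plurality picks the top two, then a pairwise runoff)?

Round 1 first-place votes: Green 7, Teal 14, Blue 9. Teal and Blue advance.
Runoff: Teal is ranked above Blue on 14 ballots, Blue above Teal on 16.

Blue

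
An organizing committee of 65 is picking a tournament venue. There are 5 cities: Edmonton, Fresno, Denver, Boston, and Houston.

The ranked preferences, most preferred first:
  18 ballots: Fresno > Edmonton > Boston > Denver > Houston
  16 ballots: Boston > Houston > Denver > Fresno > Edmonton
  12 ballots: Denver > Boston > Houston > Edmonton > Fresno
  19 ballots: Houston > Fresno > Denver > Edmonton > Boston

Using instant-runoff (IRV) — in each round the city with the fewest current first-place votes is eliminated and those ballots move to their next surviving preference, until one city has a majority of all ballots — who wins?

Round 1: Edmonton 0, Fresno 18, Denver 12, Boston 16, Houston 19. Edmonton eliminated.
Round 2: Fresno 18, Denver 12, Boston 16, Houston 19. Denver eliminated.
Round 3: Fresno 18, Boston 28, Houston 19. Fresno eliminated.
Round 4: Boston 46, Houston 19. Boston has a majority (≥33).

Boston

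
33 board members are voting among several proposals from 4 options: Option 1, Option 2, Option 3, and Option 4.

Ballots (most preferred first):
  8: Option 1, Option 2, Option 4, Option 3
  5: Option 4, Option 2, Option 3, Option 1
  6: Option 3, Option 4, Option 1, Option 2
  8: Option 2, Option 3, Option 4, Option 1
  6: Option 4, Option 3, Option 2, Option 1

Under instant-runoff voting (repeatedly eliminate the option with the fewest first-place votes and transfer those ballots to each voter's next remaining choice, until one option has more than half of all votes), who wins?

Round 1: Option 1 8, Option 2 8, Option 3 6, Option 4 11. Option 3 eliminated.
Round 2: Option 1 8, Option 2 8, Option 4 17. Option 4 has a majority (≥17).

Option 4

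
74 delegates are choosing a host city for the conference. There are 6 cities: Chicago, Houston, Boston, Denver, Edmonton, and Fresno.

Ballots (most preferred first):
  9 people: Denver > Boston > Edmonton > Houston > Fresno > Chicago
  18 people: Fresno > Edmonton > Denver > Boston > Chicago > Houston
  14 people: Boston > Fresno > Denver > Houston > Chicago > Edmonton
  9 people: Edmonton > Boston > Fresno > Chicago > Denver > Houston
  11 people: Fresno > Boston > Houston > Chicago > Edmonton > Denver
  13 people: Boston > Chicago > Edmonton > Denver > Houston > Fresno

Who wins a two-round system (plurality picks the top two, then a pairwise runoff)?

Round 1 first-place votes: Chicago 0, Houston 0, Boston 27, Denver 9, Edmonton 9, Fresno 29. Fresno and Boston advance.
Runoff: Fresno is ranked above Boston on 29 ballots, Boston above Fresno on 45.

Boston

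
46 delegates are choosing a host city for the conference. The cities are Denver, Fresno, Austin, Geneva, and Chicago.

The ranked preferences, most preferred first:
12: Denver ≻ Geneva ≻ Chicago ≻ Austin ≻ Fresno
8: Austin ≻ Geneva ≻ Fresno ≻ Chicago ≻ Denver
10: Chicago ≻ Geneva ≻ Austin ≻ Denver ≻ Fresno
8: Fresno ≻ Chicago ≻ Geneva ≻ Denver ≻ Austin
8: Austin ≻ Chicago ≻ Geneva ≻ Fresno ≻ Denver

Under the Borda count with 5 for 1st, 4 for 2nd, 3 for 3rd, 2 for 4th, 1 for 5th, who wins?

Denver: 12×5 + 8×1 + 10×2 + 8×2 + 8×1 = 112
Fresno: 12×1 + 8×3 + 10×1 + 8×5 + 8×2 = 102
Austin: 12×2 + 8×5 + 10×3 + 8×1 + 8×5 = 142
Geneva: 12×4 + 8×4 + 10×4 + 8×3 + 8×3 = 168
Chicago: 12×3 + 8×2 + 10×5 + 8×4 + 8×4 = 166

Geneva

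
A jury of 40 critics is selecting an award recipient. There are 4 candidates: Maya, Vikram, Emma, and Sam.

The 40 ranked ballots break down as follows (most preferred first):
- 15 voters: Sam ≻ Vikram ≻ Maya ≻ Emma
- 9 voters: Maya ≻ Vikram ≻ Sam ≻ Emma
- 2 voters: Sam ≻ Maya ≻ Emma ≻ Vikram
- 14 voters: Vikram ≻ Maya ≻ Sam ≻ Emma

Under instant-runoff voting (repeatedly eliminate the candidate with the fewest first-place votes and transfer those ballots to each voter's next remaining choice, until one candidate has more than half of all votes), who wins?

Vikram

Round 1: Maya 9, Vikram 14, Emma 0, Sam 17. Emma eliminated.
Round 2: Maya 9, Vikram 14, Sam 17. Maya eliminated.
Round 3: Vikram 23, Sam 17. Vikram has a majority (≥21).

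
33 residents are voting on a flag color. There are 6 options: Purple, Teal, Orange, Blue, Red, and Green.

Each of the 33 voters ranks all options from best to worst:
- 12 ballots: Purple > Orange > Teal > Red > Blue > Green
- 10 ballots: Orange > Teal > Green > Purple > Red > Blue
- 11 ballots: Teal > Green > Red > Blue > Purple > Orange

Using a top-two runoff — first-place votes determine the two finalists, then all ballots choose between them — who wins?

Teal

Round 1 first-place votes: Purple 12, Teal 11, Orange 10, Blue 0, Red 0, Green 0. Purple and Teal advance.
Runoff: Purple is ranked above Teal on 12 ballots, Teal above Purple on 21.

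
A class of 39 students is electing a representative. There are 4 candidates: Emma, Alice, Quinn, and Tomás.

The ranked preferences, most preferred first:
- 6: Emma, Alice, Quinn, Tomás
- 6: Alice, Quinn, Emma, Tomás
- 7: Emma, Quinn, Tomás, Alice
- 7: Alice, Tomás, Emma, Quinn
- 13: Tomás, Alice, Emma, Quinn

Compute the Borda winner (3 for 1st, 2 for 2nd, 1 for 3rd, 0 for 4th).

Emma: 6×3 + 6×1 + 7×3 + 7×1 + 13×1 = 65
Alice: 6×2 + 6×3 + 7×0 + 7×3 + 13×2 = 77
Quinn: 6×1 + 6×2 + 7×2 + 7×0 + 13×0 = 32
Tomás: 6×0 + 6×0 + 7×1 + 7×2 + 13×3 = 60

Alice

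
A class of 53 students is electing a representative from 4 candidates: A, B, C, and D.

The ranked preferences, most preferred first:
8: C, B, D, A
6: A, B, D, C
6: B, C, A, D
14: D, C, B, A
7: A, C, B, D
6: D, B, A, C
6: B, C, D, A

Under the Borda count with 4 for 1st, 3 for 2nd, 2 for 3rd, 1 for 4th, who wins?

B

A: 8×1 + 6×4 + 6×2 + 14×1 + 7×4 + 6×2 + 6×1 = 104
B: 8×3 + 6×3 + 6×4 + 14×2 + 7×2 + 6×3 + 6×4 = 150
C: 8×4 + 6×1 + 6×3 + 14×3 + 7×3 + 6×1 + 6×3 = 143
D: 8×2 + 6×2 + 6×1 + 14×4 + 7×1 + 6×4 + 6×2 = 133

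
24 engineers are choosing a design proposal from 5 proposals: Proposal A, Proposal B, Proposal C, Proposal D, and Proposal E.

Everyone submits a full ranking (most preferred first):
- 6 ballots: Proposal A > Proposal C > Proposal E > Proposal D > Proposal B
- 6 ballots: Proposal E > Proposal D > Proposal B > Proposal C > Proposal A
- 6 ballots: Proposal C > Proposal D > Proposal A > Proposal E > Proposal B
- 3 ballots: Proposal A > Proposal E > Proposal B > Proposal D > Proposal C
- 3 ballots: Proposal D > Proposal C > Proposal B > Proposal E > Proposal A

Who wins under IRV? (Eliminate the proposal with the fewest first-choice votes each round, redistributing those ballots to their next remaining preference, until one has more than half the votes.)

Round 1: Proposal A 9, Proposal B 0, Proposal C 6, Proposal D 3, Proposal E 6. Proposal B eliminated.
Round 2: Proposal A 9, Proposal C 6, Proposal D 3, Proposal E 6. Proposal D eliminated.
Round 3: Proposal A 9, Proposal C 9, Proposal E 6. Proposal E eliminated.
Round 4: Proposal A 9, Proposal C 15. Proposal C has a majority (≥13).

Proposal C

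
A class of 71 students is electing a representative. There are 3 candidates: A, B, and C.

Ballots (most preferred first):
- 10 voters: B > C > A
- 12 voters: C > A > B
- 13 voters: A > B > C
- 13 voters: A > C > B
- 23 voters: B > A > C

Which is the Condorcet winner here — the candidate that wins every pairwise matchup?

A vs B: 38–33
A vs C: 49–22
A beats every other candidate.

A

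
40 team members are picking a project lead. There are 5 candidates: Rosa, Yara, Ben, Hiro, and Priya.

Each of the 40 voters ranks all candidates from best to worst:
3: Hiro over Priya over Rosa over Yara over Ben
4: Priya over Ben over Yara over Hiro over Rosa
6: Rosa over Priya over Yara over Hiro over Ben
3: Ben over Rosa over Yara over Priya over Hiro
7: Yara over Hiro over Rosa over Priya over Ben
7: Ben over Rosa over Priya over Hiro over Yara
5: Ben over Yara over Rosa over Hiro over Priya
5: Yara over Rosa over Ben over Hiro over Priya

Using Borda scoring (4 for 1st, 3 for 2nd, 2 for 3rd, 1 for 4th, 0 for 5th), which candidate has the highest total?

Rosa

Rosa: 3×2 + 4×0 + 6×4 + 3×3 + 7×2 + 7×3 + 5×2 + 5×3 = 99
Yara: 3×1 + 4×2 + 6×2 + 3×2 + 7×4 + 7×0 + 5×3 + 5×4 = 92
Ben: 3×0 + 4×3 + 6×0 + 3×4 + 7×0 + 7×4 + 5×4 + 5×2 = 82
Hiro: 3×4 + 4×1 + 6×1 + 3×0 + 7×3 + 7×1 + 5×1 + 5×1 = 60
Priya: 3×3 + 4×4 + 6×3 + 3×1 + 7×1 + 7×2 + 5×0 + 5×0 = 67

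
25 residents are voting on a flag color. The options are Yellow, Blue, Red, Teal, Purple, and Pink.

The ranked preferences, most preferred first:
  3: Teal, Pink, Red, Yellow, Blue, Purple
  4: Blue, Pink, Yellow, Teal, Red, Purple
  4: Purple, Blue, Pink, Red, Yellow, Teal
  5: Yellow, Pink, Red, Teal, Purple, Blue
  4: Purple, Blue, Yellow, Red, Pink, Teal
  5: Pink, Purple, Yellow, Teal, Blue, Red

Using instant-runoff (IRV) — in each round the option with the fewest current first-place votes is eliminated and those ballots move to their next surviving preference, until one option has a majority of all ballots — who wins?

Pink

Round 1: Yellow 5, Blue 4, Red 0, Teal 3, Purple 8, Pink 5. Red eliminated.
Round 2: Yellow 5, Blue 4, Teal 3, Purple 8, Pink 5. Teal eliminated.
Round 3: Yellow 5, Blue 4, Purple 8, Pink 8. Blue eliminated.
Round 4: Yellow 5, Purple 8, Pink 12. Yellow eliminated.
Round 5: Purple 8, Pink 17. Pink has a majority (≥13).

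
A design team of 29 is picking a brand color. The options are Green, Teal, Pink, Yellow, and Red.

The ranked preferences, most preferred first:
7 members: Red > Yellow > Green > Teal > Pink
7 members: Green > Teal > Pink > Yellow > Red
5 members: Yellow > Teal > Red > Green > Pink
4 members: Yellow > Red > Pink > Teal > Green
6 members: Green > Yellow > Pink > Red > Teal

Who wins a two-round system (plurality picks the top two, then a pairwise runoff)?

Round 1 first-place votes: Green 13, Teal 0, Pink 0, Yellow 9, Red 7. Green and Yellow advance.
Runoff: Green is ranked above Yellow on 13 ballots, Yellow above Green on 16.

Yellow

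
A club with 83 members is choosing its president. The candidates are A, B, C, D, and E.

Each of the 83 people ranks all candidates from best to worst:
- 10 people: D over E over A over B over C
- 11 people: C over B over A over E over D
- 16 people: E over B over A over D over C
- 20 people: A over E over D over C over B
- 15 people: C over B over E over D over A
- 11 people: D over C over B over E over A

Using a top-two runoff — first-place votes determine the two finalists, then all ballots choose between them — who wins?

D

Round 1 first-place votes: A 20, B 0, C 26, D 21, E 16. C and D advance.
Runoff: C is ranked above D on 26 ballots, D above C on 57.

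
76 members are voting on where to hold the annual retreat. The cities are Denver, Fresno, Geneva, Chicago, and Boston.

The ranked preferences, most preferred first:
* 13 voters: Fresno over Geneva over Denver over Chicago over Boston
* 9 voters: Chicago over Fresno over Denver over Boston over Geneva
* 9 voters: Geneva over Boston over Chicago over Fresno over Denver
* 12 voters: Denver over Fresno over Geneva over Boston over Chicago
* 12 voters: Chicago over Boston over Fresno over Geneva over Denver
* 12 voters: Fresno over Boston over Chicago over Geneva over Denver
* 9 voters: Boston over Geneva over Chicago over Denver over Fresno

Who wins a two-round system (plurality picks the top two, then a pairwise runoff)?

Round 1 first-place votes: Denver 12, Fresno 25, Geneva 9, Chicago 21, Boston 9. Fresno and Chicago advance.
Runoff: Fresno is ranked above Chicago on 37 ballots, Chicago above Fresno on 39.

Chicago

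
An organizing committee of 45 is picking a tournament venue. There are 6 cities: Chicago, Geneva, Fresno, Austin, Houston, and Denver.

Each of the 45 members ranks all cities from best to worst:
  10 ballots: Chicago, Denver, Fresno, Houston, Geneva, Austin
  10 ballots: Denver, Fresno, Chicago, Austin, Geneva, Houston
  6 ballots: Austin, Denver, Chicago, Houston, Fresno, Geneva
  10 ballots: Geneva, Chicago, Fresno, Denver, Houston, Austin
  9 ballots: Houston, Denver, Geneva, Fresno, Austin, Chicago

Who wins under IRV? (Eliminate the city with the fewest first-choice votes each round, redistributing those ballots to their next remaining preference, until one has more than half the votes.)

Round 1: Chicago 10, Geneva 10, Fresno 0, Austin 6, Houston 9, Denver 10. Fresno eliminated.
Round 2: Chicago 10, Geneva 10, Austin 6, Houston 9, Denver 10. Austin eliminated.
Round 3: Chicago 10, Geneva 10, Houston 9, Denver 16. Houston eliminated.
Round 4: Chicago 10, Geneva 10, Denver 25. Denver has a majority (≥23).

Denver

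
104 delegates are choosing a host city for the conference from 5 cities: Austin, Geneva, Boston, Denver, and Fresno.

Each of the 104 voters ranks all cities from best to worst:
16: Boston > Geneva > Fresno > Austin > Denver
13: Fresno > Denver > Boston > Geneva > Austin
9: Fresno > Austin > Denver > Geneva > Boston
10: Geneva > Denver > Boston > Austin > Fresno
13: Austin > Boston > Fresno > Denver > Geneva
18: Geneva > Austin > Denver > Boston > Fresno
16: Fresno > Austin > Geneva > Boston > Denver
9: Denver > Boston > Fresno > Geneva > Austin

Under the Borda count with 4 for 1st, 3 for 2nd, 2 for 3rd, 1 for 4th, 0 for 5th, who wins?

Austin: 16×1 + 13×0 + 9×3 + 10×1 + 13×4 + 18×3 + 16×3 + 9×0 = 207
Geneva: 16×3 + 13×1 + 9×1 + 10×4 + 13×0 + 18×4 + 16×2 + 9×1 = 223
Boston: 16×4 + 13×2 + 9×0 + 10×2 + 13×3 + 18×1 + 16×1 + 9×3 = 210
Denver: 16×0 + 13×3 + 9×2 + 10×3 + 13×1 + 18×2 + 16×0 + 9×4 = 172
Fresno: 16×2 + 13×4 + 9×4 + 10×0 + 13×2 + 18×0 + 16×4 + 9×2 = 228

Fresno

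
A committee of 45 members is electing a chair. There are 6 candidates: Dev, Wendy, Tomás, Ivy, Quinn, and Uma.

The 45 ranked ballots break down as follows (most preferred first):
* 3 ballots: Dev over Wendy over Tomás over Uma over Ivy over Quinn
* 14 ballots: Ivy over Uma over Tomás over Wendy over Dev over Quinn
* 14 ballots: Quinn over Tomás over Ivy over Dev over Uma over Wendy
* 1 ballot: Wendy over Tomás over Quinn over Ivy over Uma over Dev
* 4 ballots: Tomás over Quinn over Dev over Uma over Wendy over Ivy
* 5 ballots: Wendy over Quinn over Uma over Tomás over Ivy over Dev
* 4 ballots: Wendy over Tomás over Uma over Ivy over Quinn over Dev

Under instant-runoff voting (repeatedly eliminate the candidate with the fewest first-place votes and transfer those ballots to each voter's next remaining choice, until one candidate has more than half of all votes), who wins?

Quinn

Round 1: Dev 3, Wendy 10, Tomás 4, Ivy 14, Quinn 14, Uma 0. Uma eliminated.
Round 2: Dev 3, Wendy 10, Tomás 4, Ivy 14, Quinn 14. Dev eliminated.
Round 3: Wendy 13, Tomás 4, Ivy 14, Quinn 14. Tomás eliminated.
Round 4: Wendy 13, Ivy 14, Quinn 18. Wendy eliminated.
Round 5: Ivy 21, Quinn 24. Quinn has a majority (≥23).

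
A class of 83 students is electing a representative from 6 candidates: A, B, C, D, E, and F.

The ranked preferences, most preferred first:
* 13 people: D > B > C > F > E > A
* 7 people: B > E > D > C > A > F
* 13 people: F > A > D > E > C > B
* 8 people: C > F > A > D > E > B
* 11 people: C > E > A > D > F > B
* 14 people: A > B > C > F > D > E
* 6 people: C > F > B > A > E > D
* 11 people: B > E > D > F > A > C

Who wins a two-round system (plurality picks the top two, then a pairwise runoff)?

Round 1 first-place votes: A 14, B 18, C 25, D 13, E 0, F 13. C and B advance.
Runoff: C is ranked above B on 38 ballots, B above C on 45.

B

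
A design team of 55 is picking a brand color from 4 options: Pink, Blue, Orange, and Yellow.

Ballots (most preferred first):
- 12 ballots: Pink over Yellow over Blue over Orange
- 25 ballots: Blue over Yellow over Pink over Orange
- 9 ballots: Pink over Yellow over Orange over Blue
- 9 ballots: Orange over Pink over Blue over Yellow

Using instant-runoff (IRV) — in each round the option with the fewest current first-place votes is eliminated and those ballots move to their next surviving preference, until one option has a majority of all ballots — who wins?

Pink

Round 1: Pink 21, Blue 25, Orange 9, Yellow 0. Yellow eliminated.
Round 2: Pink 21, Blue 25, Orange 9. Orange eliminated.
Round 3: Pink 30, Blue 25. Pink has a majority (≥28).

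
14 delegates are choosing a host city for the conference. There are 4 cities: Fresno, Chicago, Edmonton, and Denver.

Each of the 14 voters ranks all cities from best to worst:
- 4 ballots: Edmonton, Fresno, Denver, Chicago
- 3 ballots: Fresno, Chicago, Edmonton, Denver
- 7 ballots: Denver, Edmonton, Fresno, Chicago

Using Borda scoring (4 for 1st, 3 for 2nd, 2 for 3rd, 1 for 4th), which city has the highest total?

Edmonton

Fresno: 4×3 + 3×4 + 7×2 = 38
Chicago: 4×1 + 3×3 + 7×1 = 20
Edmonton: 4×4 + 3×2 + 7×3 = 43
Denver: 4×2 + 3×1 + 7×4 = 39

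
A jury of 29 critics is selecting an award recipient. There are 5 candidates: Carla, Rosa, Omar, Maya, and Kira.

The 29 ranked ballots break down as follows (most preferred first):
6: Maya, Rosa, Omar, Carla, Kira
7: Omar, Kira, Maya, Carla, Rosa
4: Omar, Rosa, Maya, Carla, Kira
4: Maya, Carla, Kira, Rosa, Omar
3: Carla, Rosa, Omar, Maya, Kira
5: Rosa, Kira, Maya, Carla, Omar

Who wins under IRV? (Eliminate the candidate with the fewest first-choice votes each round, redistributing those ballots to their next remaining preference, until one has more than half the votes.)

Round 1: Carla 3, Rosa 5, Omar 11, Maya 10, Kira 0. Kira eliminated.
Round 2: Carla 3, Rosa 5, Omar 11, Maya 10. Carla eliminated.
Round 3: Rosa 8, Omar 11, Maya 10. Rosa eliminated.
Round 4: Omar 14, Maya 15. Maya has a majority (≥15).

Maya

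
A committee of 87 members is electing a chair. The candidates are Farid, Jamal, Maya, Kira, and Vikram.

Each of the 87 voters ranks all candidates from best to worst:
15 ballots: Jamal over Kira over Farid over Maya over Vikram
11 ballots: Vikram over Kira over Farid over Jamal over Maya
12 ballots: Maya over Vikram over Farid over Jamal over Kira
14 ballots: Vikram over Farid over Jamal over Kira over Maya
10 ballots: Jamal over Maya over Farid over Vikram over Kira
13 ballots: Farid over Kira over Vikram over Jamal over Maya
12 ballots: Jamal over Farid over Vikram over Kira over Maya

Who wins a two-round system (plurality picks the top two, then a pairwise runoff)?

Round 1 first-place votes: Farid 13, Jamal 37, Maya 12, Kira 0, Vikram 25. Jamal and Vikram advance.
Runoff: Jamal is ranked above Vikram on 37 ballots, Vikram above Jamal on 50.

Vikram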